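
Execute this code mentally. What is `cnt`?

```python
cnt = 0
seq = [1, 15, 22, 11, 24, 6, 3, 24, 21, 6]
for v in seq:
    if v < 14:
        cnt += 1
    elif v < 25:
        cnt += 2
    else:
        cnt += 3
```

Let's trace through this code step by step.

Initialize: cnt = 0
Initialize: seq = [1, 15, 22, 11, 24, 6, 3, 24, 21, 6]
Entering loop: for v in seq:

After execution: cnt = 15
15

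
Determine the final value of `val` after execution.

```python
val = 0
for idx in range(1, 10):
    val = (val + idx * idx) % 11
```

Let's trace through this code step by step.

Initialize: val = 0
Entering loop: for idx in range(1, 10):

After execution: val = 10
10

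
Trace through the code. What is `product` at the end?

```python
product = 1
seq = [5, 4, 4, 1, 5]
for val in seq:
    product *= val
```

Let's trace through this code step by step.

Initialize: product = 1
Initialize: seq = [5, 4, 4, 1, 5]
Entering loop: for val in seq:

After execution: product = 400
400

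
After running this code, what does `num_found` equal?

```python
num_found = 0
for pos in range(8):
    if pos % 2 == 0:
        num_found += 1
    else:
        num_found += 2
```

Let's trace through this code step by step.

Initialize: num_found = 0
Entering loop: for pos in range(8):

After execution: num_found = 12
12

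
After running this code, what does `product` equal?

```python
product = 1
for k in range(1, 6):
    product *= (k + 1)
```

Let's trace through this code step by step.

Initialize: product = 1
Entering loop: for k in range(1, 6):

After execution: product = 720
720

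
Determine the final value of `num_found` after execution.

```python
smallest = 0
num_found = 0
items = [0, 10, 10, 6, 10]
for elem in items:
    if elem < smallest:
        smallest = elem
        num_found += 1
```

Let's trace through this code step by step.

Initialize: smallest = 0
Initialize: num_found = 0
Initialize: items = [0, 10, 10, 6, 10]
Entering loop: for elem in items:

After execution: num_found = 0
0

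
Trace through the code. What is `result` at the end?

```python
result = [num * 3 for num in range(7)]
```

Let's trace through this code step by step.

Initialize: result = [num * 3 for num in range(7)]

After execution: result = [0, 3, 6, 9, 12, 15, 18]
[0, 3, 6, 9, 12, 15, 18]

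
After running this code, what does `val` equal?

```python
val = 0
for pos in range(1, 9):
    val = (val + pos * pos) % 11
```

Let's trace through this code step by step.

Initialize: val = 0
Entering loop: for pos in range(1, 9):

After execution: val = 6
6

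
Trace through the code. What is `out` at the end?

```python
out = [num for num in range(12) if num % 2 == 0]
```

Let's trace through this code step by step.

Initialize: out = [num for num in range(12) if num % 2 == 0]

After execution: out = [0, 2, 4, 6, 8, 10]
[0, 2, 4, 6, 8, 10]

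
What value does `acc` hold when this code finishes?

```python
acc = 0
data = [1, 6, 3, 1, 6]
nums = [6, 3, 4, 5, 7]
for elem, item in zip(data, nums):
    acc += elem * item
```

Let's trace through this code step by step.

Initialize: acc = 0
Initialize: data = [1, 6, 3, 1, 6]
Initialize: nums = [6, 3, 4, 5, 7]
Entering loop: for elem, item in zip(data, nums):

After execution: acc = 83
83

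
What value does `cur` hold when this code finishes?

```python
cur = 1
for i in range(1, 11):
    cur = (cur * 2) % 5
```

Let's trace through this code step by step.

Initialize: cur = 1
Entering loop: for i in range(1, 11):

After execution: cur = 4
4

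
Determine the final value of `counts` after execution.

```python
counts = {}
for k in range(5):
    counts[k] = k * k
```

Let's trace through this code step by step.

Initialize: counts = {}
Entering loop: for k in range(5):

After execution: counts = {0: 0, 1: 1, 2: 4, 3: 9, 4: 16}
{0: 0, 1: 1, 2: 4, 3: 9, 4: 16}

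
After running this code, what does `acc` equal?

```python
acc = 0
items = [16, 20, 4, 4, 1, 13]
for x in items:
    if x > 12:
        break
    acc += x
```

Let's trace through this code step by step.

Initialize: acc = 0
Initialize: items = [16, 20, 4, 4, 1, 13]
Entering loop: for x in items:

After execution: acc = 0
0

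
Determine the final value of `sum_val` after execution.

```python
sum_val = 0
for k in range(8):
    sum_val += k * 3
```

Let's trace through this code step by step.

Initialize: sum_val = 0
Entering loop: for k in range(8):

After execution: sum_val = 84
84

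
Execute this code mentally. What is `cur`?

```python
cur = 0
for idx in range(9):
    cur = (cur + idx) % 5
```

Let's trace through this code step by step.

Initialize: cur = 0
Entering loop: for idx in range(9):

After execution: cur = 1
1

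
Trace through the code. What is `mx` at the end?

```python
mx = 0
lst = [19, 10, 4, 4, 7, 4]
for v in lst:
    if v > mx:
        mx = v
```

Let's trace through this code step by step.

Initialize: mx = 0
Initialize: lst = [19, 10, 4, 4, 7, 4]
Entering loop: for v in lst:

After execution: mx = 19
19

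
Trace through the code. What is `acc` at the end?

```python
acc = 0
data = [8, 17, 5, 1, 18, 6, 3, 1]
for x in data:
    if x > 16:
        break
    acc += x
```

Let's trace through this code step by step.

Initialize: acc = 0
Initialize: data = [8, 17, 5, 1, 18, 6, 3, 1]
Entering loop: for x in data:

After execution: acc = 8
8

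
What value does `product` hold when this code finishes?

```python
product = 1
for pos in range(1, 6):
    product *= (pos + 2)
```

Let's trace through this code step by step.

Initialize: product = 1
Entering loop: for pos in range(1, 6):

After execution: product = 2520
2520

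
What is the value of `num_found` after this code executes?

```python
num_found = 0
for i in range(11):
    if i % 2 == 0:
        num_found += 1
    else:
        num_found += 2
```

Let's trace through this code step by step.

Initialize: num_found = 0
Entering loop: for i in range(11):

After execution: num_found = 16
16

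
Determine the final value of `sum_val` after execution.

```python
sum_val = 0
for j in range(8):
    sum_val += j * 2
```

Let's trace through this code step by step.

Initialize: sum_val = 0
Entering loop: for j in range(8):

After execution: sum_val = 56
56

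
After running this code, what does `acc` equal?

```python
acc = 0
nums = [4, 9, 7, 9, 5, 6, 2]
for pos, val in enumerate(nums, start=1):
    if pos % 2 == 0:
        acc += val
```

Let's trace through this code step by step.

Initialize: acc = 0
Initialize: nums = [4, 9, 7, 9, 5, 6, 2]
Entering loop: for pos, val in enumerate(nums, start=1):

After execution: acc = 24
24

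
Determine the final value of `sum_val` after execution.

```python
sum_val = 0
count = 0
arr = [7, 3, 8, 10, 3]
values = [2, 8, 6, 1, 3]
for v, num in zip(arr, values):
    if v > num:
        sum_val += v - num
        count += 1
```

Let's trace through this code step by step.

Initialize: sum_val = 0
Initialize: count = 0
Initialize: arr = [7, 3, 8, 10, 3]
Initialize: values = [2, 8, 6, 1, 3]
Entering loop: for v, num in zip(arr, values):

After execution: sum_val = 16
16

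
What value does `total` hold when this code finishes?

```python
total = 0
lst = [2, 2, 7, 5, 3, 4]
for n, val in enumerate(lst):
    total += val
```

Let's trace through this code step by step.

Initialize: total = 0
Initialize: lst = [2, 2, 7, 5, 3, 4]
Entering loop: for n, val in enumerate(lst):

After execution: total = 23
23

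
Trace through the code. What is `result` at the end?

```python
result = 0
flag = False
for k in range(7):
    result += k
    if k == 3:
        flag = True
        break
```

Let's trace through this code step by step.

Initialize: result = 0
Initialize: flag = False
Entering loop: for k in range(7):

After execution: result = 6
6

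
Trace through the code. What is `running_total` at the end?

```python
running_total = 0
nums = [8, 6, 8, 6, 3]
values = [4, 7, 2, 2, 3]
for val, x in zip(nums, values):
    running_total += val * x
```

Let's trace through this code step by step.

Initialize: running_total = 0
Initialize: nums = [8, 6, 8, 6, 3]
Initialize: values = [4, 7, 2, 2, 3]
Entering loop: for val, x in zip(nums, values):

After execution: running_total = 111
111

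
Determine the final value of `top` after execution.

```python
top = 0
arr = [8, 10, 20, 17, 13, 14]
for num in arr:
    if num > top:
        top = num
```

Let's trace through this code step by step.

Initialize: top = 0
Initialize: arr = [8, 10, 20, 17, 13, 14]
Entering loop: for num in arr:

After execution: top = 20
20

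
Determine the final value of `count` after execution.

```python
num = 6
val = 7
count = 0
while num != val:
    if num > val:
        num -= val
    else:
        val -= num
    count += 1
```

Let's trace through this code step by step.

Initialize: num = 6
Initialize: val = 7
Initialize: count = 0
Entering loop: while num != val:

After execution: count = 6
6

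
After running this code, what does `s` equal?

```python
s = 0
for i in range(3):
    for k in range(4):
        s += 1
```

Let's trace through this code step by step.

Initialize: s = 0
Entering loop: for i in range(3):

After execution: s = 12
12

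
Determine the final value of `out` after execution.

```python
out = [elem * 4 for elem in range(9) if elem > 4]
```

Let's trace through this code step by step.

Initialize: out = [elem * 4 for elem in range(9) if elem > 4]

After execution: out = [20, 24, 28, 32]
[20, 24, 28, 32]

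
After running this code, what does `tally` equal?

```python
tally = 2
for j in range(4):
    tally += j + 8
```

Let's trace through this code step by step.

Initialize: tally = 2
Entering loop: for j in range(4):

After execution: tally = 40
40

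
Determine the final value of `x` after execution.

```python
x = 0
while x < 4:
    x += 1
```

Let's trace through this code step by step.

Initialize: x = 0
Entering loop: while x < 4:

After execution: x = 4
4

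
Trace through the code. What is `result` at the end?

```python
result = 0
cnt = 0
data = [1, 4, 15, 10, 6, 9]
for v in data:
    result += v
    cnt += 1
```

Let's trace through this code step by step.

Initialize: result = 0
Initialize: cnt = 0
Initialize: data = [1, 4, 15, 10, 6, 9]
Entering loop: for v in data:

After execution: result = 45
45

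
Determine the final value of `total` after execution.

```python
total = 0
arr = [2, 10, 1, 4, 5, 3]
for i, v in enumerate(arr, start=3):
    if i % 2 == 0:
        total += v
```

Let's trace through this code step by step.

Initialize: total = 0
Initialize: arr = [2, 10, 1, 4, 5, 3]
Entering loop: for i, v in enumerate(arr, start=3):

After execution: total = 17
17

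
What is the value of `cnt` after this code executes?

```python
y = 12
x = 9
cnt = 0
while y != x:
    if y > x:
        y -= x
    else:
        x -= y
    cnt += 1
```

Let's trace through this code step by step.

Initialize: y = 12
Initialize: x = 9
Initialize: cnt = 0
Entering loop: while y != x:

After execution: cnt = 3
3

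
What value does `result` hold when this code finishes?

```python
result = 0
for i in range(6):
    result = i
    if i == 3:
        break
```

Let's trace through this code step by step.

Initialize: result = 0
Entering loop: for i in range(6):

After execution: result = 3
3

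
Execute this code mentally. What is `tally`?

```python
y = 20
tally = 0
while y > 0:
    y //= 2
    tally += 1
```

Let's trace through this code step by step.

Initialize: y = 20
Initialize: tally = 0
Entering loop: while y > 0:

After execution: tally = 5
5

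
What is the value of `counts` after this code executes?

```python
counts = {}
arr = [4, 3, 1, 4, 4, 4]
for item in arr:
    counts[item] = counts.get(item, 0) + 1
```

Let's trace through this code step by step.

Initialize: counts = {}
Initialize: arr = [4, 3, 1, 4, 4, 4]
Entering loop: for item in arr:

After execution: counts = {4: 4, 3: 1, 1: 1}
{4: 4, 3: 1, 1: 1}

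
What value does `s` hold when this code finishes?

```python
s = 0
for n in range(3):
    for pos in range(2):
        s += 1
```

Let's trace through this code step by step.

Initialize: s = 0
Entering loop: for n in range(3):

After execution: s = 6
6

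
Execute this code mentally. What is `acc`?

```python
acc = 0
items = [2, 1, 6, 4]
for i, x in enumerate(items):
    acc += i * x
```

Let's trace through this code step by step.

Initialize: acc = 0
Initialize: items = [2, 1, 6, 4]
Entering loop: for i, x in enumerate(items):

After execution: acc = 25
25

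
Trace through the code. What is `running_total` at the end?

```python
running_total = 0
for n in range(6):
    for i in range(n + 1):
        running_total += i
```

Let's trace through this code step by step.

Initialize: running_total = 0
Entering loop: for n in range(6):

After execution: running_total = 35
35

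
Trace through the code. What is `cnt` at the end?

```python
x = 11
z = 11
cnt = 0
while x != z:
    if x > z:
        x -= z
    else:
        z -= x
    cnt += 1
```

Let's trace through this code step by step.

Initialize: x = 11
Initialize: z = 11
Initialize: cnt = 0
Entering loop: while x != z:

After execution: cnt = 0
0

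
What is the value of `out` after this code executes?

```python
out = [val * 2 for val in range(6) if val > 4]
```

Let's trace through this code step by step.

Initialize: out = [val * 2 for val in range(6) if val > 4]

After execution: out = [10]
[10]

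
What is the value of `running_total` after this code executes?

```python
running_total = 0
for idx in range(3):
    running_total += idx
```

Let's trace through this code step by step.

Initialize: running_total = 0
Entering loop: for idx in range(3):

After execution: running_total = 3
3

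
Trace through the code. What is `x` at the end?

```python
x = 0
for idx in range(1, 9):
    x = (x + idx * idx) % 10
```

Let's trace through this code step by step.

Initialize: x = 0
Entering loop: for idx in range(1, 9):

After execution: x = 4
4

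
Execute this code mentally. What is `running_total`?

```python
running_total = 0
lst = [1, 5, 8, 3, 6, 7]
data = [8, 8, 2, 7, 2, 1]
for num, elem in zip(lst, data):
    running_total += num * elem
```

Let's trace through this code step by step.

Initialize: running_total = 0
Initialize: lst = [1, 5, 8, 3, 6, 7]
Initialize: data = [8, 8, 2, 7, 2, 1]
Entering loop: for num, elem in zip(lst, data):

After execution: running_total = 104
104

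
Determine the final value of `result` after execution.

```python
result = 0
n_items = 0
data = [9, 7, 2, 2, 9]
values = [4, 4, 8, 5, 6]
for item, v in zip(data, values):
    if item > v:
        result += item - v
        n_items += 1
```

Let's trace through this code step by step.

Initialize: result = 0
Initialize: n_items = 0
Initialize: data = [9, 7, 2, 2, 9]
Initialize: values = [4, 4, 8, 5, 6]
Entering loop: for item, v in zip(data, values):

After execution: result = 11
11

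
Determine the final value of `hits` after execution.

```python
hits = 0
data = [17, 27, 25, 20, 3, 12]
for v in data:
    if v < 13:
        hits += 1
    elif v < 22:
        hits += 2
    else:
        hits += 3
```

Let's trace through this code step by step.

Initialize: hits = 0
Initialize: data = [17, 27, 25, 20, 3, 12]
Entering loop: for v in data:

After execution: hits = 12
12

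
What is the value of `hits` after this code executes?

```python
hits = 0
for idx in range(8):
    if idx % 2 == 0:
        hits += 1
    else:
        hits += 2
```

Let's trace through this code step by step.

Initialize: hits = 0
Entering loop: for idx in range(8):

After execution: hits = 12
12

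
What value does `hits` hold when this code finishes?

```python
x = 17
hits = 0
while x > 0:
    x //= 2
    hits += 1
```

Let's trace through this code step by step.

Initialize: x = 17
Initialize: hits = 0
Entering loop: while x > 0:

After execution: hits = 5
5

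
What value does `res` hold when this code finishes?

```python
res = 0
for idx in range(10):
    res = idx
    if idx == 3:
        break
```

Let's trace through this code step by step.

Initialize: res = 0
Entering loop: for idx in range(10):

After execution: res = 3
3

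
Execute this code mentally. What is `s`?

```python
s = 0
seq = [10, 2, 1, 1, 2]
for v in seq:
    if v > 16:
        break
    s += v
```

Let's trace through this code step by step.

Initialize: s = 0
Initialize: seq = [10, 2, 1, 1, 2]
Entering loop: for v in seq:

After execution: s = 16
16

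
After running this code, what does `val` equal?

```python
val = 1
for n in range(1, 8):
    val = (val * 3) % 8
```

Let's trace through this code step by step.

Initialize: val = 1
Entering loop: for n in range(1, 8):

After execution: val = 3
3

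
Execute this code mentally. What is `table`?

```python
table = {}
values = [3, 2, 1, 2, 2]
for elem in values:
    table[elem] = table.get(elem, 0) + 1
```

Let's trace through this code step by step.

Initialize: table = {}
Initialize: values = [3, 2, 1, 2, 2]
Entering loop: for elem in values:

After execution: table = {3: 1, 2: 3, 1: 1}
{3: 1, 2: 3, 1: 1}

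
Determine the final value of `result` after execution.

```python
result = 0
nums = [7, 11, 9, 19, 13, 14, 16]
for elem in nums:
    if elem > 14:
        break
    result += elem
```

Let's trace through this code step by step.

Initialize: result = 0
Initialize: nums = [7, 11, 9, 19, 13, 14, 16]
Entering loop: for elem in nums:

After execution: result = 27
27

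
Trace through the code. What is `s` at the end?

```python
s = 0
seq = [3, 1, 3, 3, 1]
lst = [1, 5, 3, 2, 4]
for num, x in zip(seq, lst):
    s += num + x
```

Let's trace through this code step by step.

Initialize: s = 0
Initialize: seq = [3, 1, 3, 3, 1]
Initialize: lst = [1, 5, 3, 2, 4]
Entering loop: for num, x in zip(seq, lst):

After execution: s = 26
26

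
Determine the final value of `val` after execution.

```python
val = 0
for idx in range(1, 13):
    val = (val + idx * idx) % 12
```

Let's trace through this code step by step.

Initialize: val = 0
Entering loop: for idx in range(1, 13):

After execution: val = 2
2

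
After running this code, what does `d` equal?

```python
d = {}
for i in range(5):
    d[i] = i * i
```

Let's trace through this code step by step.

Initialize: d = {}
Entering loop: for i in range(5):

After execution: d = {0: 0, 1: 1, 2: 4, 3: 9, 4: 16}
{0: 0, 1: 1, 2: 4, 3: 9, 4: 16}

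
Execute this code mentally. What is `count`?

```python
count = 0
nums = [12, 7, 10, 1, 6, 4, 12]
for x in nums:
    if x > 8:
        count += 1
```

Let's trace through this code step by step.

Initialize: count = 0
Initialize: nums = [12, 7, 10, 1, 6, 4, 12]
Entering loop: for x in nums:

After execution: count = 3
3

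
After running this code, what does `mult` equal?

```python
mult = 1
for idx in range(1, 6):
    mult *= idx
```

Let's trace through this code step by step.

Initialize: mult = 1
Entering loop: for idx in range(1, 6):

After execution: mult = 120
120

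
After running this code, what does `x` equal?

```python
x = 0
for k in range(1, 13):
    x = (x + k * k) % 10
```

Let's trace through this code step by step.

Initialize: x = 0
Entering loop: for k in range(1, 13):

After execution: x = 0
0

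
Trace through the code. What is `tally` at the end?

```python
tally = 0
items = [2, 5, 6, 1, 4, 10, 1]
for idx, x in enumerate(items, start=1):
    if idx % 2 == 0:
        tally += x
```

Let's trace through this code step by step.

Initialize: tally = 0
Initialize: items = [2, 5, 6, 1, 4, 10, 1]
Entering loop: for idx, x in enumerate(items, start=1):

After execution: tally = 16
16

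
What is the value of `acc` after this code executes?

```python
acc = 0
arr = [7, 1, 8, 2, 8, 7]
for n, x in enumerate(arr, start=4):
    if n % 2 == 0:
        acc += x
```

Let's trace through this code step by step.

Initialize: acc = 0
Initialize: arr = [7, 1, 8, 2, 8, 7]
Entering loop: for n, x in enumerate(arr, start=4):

After execution: acc = 23
23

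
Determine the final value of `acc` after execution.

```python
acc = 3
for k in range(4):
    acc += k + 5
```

Let's trace through this code step by step.

Initialize: acc = 3
Entering loop: for k in range(4):

After execution: acc = 29
29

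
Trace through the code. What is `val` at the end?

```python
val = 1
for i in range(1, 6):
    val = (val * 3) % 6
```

Let's trace through this code step by step.

Initialize: val = 1
Entering loop: for i in range(1, 6):

After execution: val = 3
3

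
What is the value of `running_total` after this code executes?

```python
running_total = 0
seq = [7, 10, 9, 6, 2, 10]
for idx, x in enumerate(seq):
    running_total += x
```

Let's trace through this code step by step.

Initialize: running_total = 0
Initialize: seq = [7, 10, 9, 6, 2, 10]
Entering loop: for idx, x in enumerate(seq):

After execution: running_total = 44
44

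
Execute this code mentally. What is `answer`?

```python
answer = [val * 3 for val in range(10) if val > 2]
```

Let's trace through this code step by step.

Initialize: answer = [val * 3 for val in range(10) if val > 2]

After execution: answer = [9, 12, 15, 18, 21, 24, 27]
[9, 12, 15, 18, 21, 24, 27]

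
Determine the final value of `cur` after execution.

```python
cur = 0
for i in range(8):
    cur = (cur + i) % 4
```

Let's trace through this code step by step.

Initialize: cur = 0
Entering loop: for i in range(8):

After execution: cur = 0
0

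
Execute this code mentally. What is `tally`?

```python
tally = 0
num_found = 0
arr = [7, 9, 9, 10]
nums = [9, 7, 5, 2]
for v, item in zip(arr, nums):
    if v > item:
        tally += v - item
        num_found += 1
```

Let's trace through this code step by step.

Initialize: tally = 0
Initialize: num_found = 0
Initialize: arr = [7, 9, 9, 10]
Initialize: nums = [9, 7, 5, 2]
Entering loop: for v, item in zip(arr, nums):

After execution: tally = 14
14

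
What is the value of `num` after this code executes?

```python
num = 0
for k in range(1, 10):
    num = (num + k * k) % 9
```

Let's trace through this code step by step.

Initialize: num = 0
Entering loop: for k in range(1, 10):

After execution: num = 6
6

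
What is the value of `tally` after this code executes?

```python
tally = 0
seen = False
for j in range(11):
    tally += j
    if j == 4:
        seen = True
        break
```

Let's trace through this code step by step.

Initialize: tally = 0
Initialize: seen = False
Entering loop: for j in range(11):

After execution: tally = 10
10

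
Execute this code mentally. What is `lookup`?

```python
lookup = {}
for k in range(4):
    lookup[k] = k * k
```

Let's trace through this code step by step.

Initialize: lookup = {}
Entering loop: for k in range(4):

After execution: lookup = {0: 0, 1: 1, 2: 4, 3: 9}
{0: 0, 1: 1, 2: 4, 3: 9}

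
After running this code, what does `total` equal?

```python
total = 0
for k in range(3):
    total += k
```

Let's trace through this code step by step.

Initialize: total = 0
Entering loop: for k in range(3):

After execution: total = 3
3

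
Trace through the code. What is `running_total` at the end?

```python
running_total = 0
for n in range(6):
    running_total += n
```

Let's trace through this code step by step.

Initialize: running_total = 0
Entering loop: for n in range(6):

After execution: running_total = 15
15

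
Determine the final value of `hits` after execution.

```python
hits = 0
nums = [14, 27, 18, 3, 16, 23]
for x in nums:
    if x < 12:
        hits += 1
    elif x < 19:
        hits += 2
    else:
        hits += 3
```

Let's trace through this code step by step.

Initialize: hits = 0
Initialize: nums = [14, 27, 18, 3, 16, 23]
Entering loop: for x in nums:

After execution: hits = 13
13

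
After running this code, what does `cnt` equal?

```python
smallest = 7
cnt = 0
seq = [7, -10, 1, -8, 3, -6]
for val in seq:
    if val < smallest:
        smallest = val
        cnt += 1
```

Let's trace through this code step by step.

Initialize: smallest = 7
Initialize: cnt = 0
Initialize: seq = [7, -10, 1, -8, 3, -6]
Entering loop: for val in seq:

After execution: cnt = 1
1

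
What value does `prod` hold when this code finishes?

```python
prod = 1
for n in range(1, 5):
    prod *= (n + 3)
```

Let's trace through this code step by step.

Initialize: prod = 1
Entering loop: for n in range(1, 5):

After execution: prod = 840
840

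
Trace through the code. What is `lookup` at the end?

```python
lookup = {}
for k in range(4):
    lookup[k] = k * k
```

Let's trace through this code step by step.

Initialize: lookup = {}
Entering loop: for k in range(4):

After execution: lookup = {0: 0, 1: 1, 2: 4, 3: 9}
{0: 0, 1: 1, 2: 4, 3: 9}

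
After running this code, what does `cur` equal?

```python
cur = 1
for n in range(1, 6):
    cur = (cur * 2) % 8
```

Let's trace through this code step by step.

Initialize: cur = 1
Entering loop: for n in range(1, 6):

After execution: cur = 0
0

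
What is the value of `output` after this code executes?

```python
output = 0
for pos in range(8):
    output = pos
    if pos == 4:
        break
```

Let's trace through this code step by step.

Initialize: output = 0
Entering loop: for pos in range(8):

After execution: output = 4
4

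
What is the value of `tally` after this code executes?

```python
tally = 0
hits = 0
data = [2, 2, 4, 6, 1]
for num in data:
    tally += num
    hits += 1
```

Let's trace through this code step by step.

Initialize: tally = 0
Initialize: hits = 0
Initialize: data = [2, 2, 4, 6, 1]
Entering loop: for num in data:

After execution: tally = 15
15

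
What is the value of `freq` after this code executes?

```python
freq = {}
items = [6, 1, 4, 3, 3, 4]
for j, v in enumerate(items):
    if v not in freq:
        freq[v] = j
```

Let's trace through this code step by step.

Initialize: freq = {}
Initialize: items = [6, 1, 4, 3, 3, 4]
Entering loop: for j, v in enumerate(items):

After execution: freq = {6: 0, 1: 1, 4: 2, 3: 3}
{6: 0, 1: 1, 4: 2, 3: 3}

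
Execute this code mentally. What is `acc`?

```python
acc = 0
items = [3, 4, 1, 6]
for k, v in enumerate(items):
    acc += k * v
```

Let's trace through this code step by step.

Initialize: acc = 0
Initialize: items = [3, 4, 1, 6]
Entering loop: for k, v in enumerate(items):

After execution: acc = 24
24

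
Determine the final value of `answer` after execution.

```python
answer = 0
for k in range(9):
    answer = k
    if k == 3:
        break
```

Let's trace through this code step by step.

Initialize: answer = 0
Entering loop: for k in range(9):

After execution: answer = 3
3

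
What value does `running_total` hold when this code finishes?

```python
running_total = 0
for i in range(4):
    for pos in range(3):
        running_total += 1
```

Let's trace through this code step by step.

Initialize: running_total = 0
Entering loop: for i in range(4):

After execution: running_total = 12
12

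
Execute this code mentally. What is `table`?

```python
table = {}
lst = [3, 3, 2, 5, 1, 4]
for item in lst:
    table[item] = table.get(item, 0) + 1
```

Let's trace through this code step by step.

Initialize: table = {}
Initialize: lst = [3, 3, 2, 5, 1, 4]
Entering loop: for item in lst:

After execution: table = {3: 2, 2: 1, 5: 1, 1: 1, 4: 1}
{3: 2, 2: 1, 5: 1, 1: 1, 4: 1}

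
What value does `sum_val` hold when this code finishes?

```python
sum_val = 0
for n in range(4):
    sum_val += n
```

Let's trace through this code step by step.

Initialize: sum_val = 0
Entering loop: for n in range(4):

After execution: sum_val = 6
6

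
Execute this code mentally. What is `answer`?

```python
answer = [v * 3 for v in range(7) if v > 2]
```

Let's trace through this code step by step.

Initialize: answer = [v * 3 for v in range(7) if v > 2]

After execution: answer = [9, 12, 15, 18]
[9, 12, 15, 18]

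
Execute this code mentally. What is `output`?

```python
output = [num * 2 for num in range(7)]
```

Let's trace through this code step by step.

Initialize: output = [num * 2 for num in range(7)]

After execution: output = [0, 2, 4, 6, 8, 10, 12]
[0, 2, 4, 6, 8, 10, 12]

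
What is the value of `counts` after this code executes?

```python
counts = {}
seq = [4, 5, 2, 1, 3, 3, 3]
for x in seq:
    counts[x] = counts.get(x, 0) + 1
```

Let's trace through this code step by step.

Initialize: counts = {}
Initialize: seq = [4, 5, 2, 1, 3, 3, 3]
Entering loop: for x in seq:

After execution: counts = {4: 1, 5: 1, 2: 1, 1: 1, 3: 3}
{4: 1, 5: 1, 2: 1, 1: 1, 3: 3}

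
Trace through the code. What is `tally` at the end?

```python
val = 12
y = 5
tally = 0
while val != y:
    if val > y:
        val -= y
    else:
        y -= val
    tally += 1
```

Let's trace through this code step by step.

Initialize: val = 12
Initialize: y = 5
Initialize: tally = 0
Entering loop: while val != y:

After execution: tally = 5
5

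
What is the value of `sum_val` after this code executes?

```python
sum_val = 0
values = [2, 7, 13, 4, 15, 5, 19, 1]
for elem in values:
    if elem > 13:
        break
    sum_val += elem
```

Let's trace through this code step by step.

Initialize: sum_val = 0
Initialize: values = [2, 7, 13, 4, 15, 5, 19, 1]
Entering loop: for elem in values:

After execution: sum_val = 26
26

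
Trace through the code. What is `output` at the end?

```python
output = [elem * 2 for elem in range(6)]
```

Let's trace through this code step by step.

Initialize: output = [elem * 2 for elem in range(6)]

After execution: output = [0, 2, 4, 6, 8, 10]
[0, 2, 4, 6, 8, 10]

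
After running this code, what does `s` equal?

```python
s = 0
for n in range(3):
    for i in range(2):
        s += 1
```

Let's trace through this code step by step.

Initialize: s = 0
Entering loop: for n in range(3):

After execution: s = 6
6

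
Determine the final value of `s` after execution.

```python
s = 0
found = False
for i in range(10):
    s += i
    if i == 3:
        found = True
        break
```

Let's trace through this code step by step.

Initialize: s = 0
Initialize: found = False
Entering loop: for i in range(10):

After execution: s = 6
6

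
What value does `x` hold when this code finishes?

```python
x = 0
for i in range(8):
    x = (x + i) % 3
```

Let's trace through this code step by step.

Initialize: x = 0
Entering loop: for i in range(8):

After execution: x = 1
1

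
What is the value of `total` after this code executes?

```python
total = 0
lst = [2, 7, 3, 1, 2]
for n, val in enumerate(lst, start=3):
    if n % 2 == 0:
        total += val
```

Let's trace through this code step by step.

Initialize: total = 0
Initialize: lst = [2, 7, 3, 1, 2]
Entering loop: for n, val in enumerate(lst, start=3):

After execution: total = 8
8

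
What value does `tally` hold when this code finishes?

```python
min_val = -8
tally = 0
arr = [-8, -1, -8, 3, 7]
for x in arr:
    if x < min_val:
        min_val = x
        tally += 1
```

Let's trace through this code step by step.

Initialize: min_val = -8
Initialize: tally = 0
Initialize: arr = [-8, -1, -8, 3, 7]
Entering loop: for x in arr:

After execution: tally = 0
0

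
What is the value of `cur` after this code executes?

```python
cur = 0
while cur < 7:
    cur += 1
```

Let's trace through this code step by step.

Initialize: cur = 0
Entering loop: while cur < 7:

After execution: cur = 7
7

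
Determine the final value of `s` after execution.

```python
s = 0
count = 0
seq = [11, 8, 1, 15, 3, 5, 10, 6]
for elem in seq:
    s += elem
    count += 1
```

Let's trace through this code step by step.

Initialize: s = 0
Initialize: count = 0
Initialize: seq = [11, 8, 1, 15, 3, 5, 10, 6]
Entering loop: for elem in seq:

After execution: s = 59
59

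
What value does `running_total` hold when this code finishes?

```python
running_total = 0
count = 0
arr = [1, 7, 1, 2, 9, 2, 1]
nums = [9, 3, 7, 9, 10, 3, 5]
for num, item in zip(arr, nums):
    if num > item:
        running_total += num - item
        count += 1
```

Let's trace through this code step by step.

Initialize: running_total = 0
Initialize: count = 0
Initialize: arr = [1, 7, 1, 2, 9, 2, 1]
Initialize: nums = [9, 3, 7, 9, 10, 3, 5]
Entering loop: for num, item in zip(arr, nums):

After execution: running_total = 4
4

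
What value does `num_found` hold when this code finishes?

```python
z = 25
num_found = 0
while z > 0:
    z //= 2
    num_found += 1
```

Let's trace through this code step by step.

Initialize: z = 25
Initialize: num_found = 0
Entering loop: while z > 0:

After execution: num_found = 5
5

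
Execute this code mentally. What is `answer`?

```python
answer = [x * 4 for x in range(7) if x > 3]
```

Let's trace through this code step by step.

Initialize: answer = [x * 4 for x in range(7) if x > 3]

After execution: answer = [16, 20, 24]
[16, 20, 24]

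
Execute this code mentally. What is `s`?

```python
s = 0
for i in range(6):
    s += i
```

Let's trace through this code step by step.

Initialize: s = 0
Entering loop: for i in range(6):

After execution: s = 15
15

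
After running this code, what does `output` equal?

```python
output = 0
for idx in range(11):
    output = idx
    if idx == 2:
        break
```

Let's trace through this code step by step.

Initialize: output = 0
Entering loop: for idx in range(11):

After execution: output = 2
2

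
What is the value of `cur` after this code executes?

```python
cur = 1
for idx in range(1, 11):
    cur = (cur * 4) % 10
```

Let's trace through this code step by step.

Initialize: cur = 1
Entering loop: for idx in range(1, 11):

After execution: cur = 6
6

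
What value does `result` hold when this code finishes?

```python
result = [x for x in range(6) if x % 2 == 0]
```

Let's trace through this code step by step.

Initialize: result = [x for x in range(6) if x % 2 == 0]

After execution: result = [0, 2, 4]
[0, 2, 4]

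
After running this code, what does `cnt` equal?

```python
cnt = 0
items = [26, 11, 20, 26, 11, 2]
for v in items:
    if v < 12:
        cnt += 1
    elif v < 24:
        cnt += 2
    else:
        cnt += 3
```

Let's trace through this code step by step.

Initialize: cnt = 0
Initialize: items = [26, 11, 20, 26, 11, 2]
Entering loop: for v in items:

After execution: cnt = 11
11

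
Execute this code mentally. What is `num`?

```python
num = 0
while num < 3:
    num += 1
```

Let's trace through this code step by step.

Initialize: num = 0
Entering loop: while num < 3:

After execution: num = 3
3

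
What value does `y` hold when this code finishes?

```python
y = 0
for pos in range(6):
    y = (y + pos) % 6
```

Let's trace through this code step by step.

Initialize: y = 0
Entering loop: for pos in range(6):

After execution: y = 3
3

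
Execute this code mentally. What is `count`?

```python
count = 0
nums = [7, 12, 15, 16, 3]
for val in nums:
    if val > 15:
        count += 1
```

Let's trace through this code step by step.

Initialize: count = 0
Initialize: nums = [7, 12, 15, 16, 3]
Entering loop: for val in nums:

After execution: count = 1
1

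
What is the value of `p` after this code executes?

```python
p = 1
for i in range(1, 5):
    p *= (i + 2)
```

Let's trace through this code step by step.

Initialize: p = 1
Entering loop: for i in range(1, 5):

After execution: p = 360
360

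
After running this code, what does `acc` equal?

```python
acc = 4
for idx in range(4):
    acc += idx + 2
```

Let's trace through this code step by step.

Initialize: acc = 4
Entering loop: for idx in range(4):

After execution: acc = 18
18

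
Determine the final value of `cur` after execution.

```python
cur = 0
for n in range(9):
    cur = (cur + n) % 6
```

Let's trace through this code step by step.

Initialize: cur = 0
Entering loop: for n in range(9):

After execution: cur = 0
0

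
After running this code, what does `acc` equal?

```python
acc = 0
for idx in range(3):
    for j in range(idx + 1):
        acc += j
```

Let's trace through this code step by step.

Initialize: acc = 0
Entering loop: for idx in range(3):

After execution: acc = 4
4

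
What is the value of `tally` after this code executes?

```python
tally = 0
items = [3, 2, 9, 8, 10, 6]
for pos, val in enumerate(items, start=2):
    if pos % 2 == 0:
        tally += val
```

Let's trace through this code step by step.

Initialize: tally = 0
Initialize: items = [3, 2, 9, 8, 10, 6]
Entering loop: for pos, val in enumerate(items, start=2):

After execution: tally = 22
22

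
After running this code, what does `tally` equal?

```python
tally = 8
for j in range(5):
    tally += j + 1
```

Let's trace through this code step by step.

Initialize: tally = 8
Entering loop: for j in range(5):

After execution: tally = 23
23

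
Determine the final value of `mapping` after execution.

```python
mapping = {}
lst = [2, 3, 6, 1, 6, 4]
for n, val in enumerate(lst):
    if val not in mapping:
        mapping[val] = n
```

Let's trace through this code step by step.

Initialize: mapping = {}
Initialize: lst = [2, 3, 6, 1, 6, 4]
Entering loop: for n, val in enumerate(lst):

After execution: mapping = {2: 0, 3: 1, 6: 2, 1: 3, 4: 5}
{2: 0, 3: 1, 6: 2, 1: 3, 4: 5}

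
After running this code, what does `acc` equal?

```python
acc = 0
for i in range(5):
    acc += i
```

Let's trace through this code step by step.

Initialize: acc = 0
Entering loop: for i in range(5):

After execution: acc = 10
10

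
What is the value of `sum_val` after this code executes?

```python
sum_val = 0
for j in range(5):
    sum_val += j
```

Let's trace through this code step by step.

Initialize: sum_val = 0
Entering loop: for j in range(5):

After execution: sum_val = 10
10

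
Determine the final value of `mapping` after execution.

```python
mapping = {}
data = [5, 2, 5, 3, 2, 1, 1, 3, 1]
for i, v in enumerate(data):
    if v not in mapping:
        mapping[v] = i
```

Let's trace through this code step by step.

Initialize: mapping = {}
Initialize: data = [5, 2, 5, 3, 2, 1, 1, 3, 1]
Entering loop: for i, v in enumerate(data):

After execution: mapping = {5: 0, 2: 1, 3: 3, 1: 5}
{5: 0, 2: 1, 3: 3, 1: 5}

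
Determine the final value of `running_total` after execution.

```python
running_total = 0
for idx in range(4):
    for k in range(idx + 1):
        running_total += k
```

Let's trace through this code step by step.

Initialize: running_total = 0
Entering loop: for idx in range(4):

After execution: running_total = 10
10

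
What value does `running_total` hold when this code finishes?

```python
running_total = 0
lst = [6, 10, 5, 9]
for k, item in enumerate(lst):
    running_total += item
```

Let's trace through this code step by step.

Initialize: running_total = 0
Initialize: lst = [6, 10, 5, 9]
Entering loop: for k, item in enumerate(lst):

After execution: running_total = 30
30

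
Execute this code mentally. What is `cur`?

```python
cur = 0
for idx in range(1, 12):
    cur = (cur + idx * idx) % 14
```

Let's trace through this code step by step.

Initialize: cur = 0
Entering loop: for idx in range(1, 12):

After execution: cur = 2
2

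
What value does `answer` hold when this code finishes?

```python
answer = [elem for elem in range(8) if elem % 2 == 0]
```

Let's trace through this code step by step.

Initialize: answer = [elem for elem in range(8) if elem % 2 == 0]

After execution: answer = [0, 2, 4, 6]
[0, 2, 4, 6]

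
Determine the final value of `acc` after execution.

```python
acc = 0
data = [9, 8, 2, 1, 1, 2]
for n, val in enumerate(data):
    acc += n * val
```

Let's trace through this code step by step.

Initialize: acc = 0
Initialize: data = [9, 8, 2, 1, 1, 2]
Entering loop: for n, val in enumerate(data):

After execution: acc = 29
29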